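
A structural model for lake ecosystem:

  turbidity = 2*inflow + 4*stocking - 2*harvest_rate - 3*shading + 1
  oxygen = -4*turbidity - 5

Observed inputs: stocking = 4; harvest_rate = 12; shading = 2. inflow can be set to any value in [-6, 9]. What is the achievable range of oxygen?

Substituting into the turbidity equation gives turbidity = 2*inflow - 13.
Substituting into the oxygen equation gives oxygen = -8*inflow + 47.
Linear in inflow, so extremes are at the endpoints: inflow = -6 gives oxygen = 95; inflow = 9 gives oxygen = -25.

-25 to 95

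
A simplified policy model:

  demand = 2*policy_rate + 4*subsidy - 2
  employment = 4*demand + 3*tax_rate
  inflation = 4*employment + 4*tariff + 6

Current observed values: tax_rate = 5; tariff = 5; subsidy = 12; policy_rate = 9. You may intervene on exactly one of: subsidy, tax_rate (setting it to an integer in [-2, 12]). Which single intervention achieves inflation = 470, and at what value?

Intervening on subsidy: with other inputs at their observed values, inflation = 64*subsidy + 342. Solving for 470 gives subsidy = 2, within [-2, 12].
Intervening on tax_rate: inflation = 12*tax_rate + 1050. Reaching 470 requires tax_rate = -145/3, not an integer.

set subsidy = 2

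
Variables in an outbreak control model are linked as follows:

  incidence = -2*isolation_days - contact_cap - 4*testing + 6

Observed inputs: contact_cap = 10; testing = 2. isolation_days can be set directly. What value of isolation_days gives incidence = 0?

isolation_days = -6

Substituting into the incidence equation gives incidence = -2*isolation_days - 12.
Solve -2*isolation_days - 12 = 0: isolation_days = (0 + 12) / -2 = -6.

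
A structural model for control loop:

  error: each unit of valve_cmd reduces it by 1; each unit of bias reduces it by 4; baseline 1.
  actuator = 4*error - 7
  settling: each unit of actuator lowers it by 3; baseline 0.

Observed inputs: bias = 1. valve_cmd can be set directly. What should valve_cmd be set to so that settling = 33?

valve_cmd = -2

Substituting into the error equation gives error = -valve_cmd - 3.
Substituting into the actuator equation gives actuator = -4*valve_cmd - 19.
Substituting into the settling equation gives settling = 12*valve_cmd + 57.
Solve 12*valve_cmd + 57 = 33: valve_cmd = (33 - 57) / 12 = -2.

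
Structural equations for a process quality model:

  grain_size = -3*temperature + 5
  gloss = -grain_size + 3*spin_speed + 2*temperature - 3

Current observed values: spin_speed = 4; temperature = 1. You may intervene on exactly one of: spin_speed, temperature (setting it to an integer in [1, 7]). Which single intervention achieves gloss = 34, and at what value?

Intervening on spin_speed: gloss = 3*spin_speed - 3. Reaching 34 requires spin_speed = 37/3, not an integer.
Intervening on temperature: with other inputs at their observed values, gloss = 5*temperature + 4. Solving for 34 gives temperature = 6, within [1, 7].

set temperature = 6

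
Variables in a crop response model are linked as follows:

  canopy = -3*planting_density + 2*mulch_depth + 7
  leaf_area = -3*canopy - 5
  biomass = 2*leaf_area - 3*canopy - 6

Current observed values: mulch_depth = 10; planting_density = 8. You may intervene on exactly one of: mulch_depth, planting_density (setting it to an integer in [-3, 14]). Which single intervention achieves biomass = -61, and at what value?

Intervening on mulch_depth: with other inputs at their observed values, biomass = -18*mulch_depth + 137. Solving for -61 gives mulch_depth = 11, within [-3, 14].
Intervening on planting_density: biomass = 27*planting_density - 259. Reaching -61 requires planting_density = 22/3, not an integer.

set mulch_depth = 11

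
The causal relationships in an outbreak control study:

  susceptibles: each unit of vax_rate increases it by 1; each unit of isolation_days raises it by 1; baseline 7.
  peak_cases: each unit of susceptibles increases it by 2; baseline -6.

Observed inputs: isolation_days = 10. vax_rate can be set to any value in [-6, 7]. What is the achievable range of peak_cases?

Substituting into the susceptibles equation gives susceptibles = vax_rate + 17.
This gives peak_cases = 2*vax_rate + 28.
Linear in vax_rate, so extremes are at the endpoints: vax_rate = -6 gives peak_cases = 16; vax_rate = 7 gives peak_cases = 42.

16 to 42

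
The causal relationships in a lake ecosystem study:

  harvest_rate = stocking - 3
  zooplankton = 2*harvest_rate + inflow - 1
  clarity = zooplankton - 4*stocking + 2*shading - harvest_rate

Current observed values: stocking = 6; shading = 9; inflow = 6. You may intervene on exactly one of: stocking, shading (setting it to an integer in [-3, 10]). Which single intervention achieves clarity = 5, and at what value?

Intervening on stocking: with other inputs at their observed values, clarity = -3*stocking + 20. Solving for 5 gives stocking = 5, within [-3, 10].
Intervening on shading: clarity = 2*shading - 16. Reaching 5 requires shading = 21/2, not an integer.

set stocking = 5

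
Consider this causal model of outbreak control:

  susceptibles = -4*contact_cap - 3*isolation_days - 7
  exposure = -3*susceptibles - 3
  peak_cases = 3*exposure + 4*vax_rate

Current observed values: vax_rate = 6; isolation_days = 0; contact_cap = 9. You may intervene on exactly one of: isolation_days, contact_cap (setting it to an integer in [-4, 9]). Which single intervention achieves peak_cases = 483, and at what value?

Intervening on isolation_days: with other inputs at their observed values, peak_cases = 27*isolation_days + 402. Solving for 483 gives isolation_days = 3, within [-4, 9].
Intervening on contact_cap: peak_cases = 36*contact_cap + 78. Reaching 483 requires contact_cap = 45/4, not an integer.

set isolation_days = 3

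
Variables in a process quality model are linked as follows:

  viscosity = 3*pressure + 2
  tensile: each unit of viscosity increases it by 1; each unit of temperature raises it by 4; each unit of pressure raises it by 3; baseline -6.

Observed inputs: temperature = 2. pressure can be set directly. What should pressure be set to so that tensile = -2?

Substituting into the tensile equation gives tensile = 6*pressure + 4.
Solve 6*pressure + 4 = -2: pressure = (-2 - 4) / 6 = -1.

pressure = -1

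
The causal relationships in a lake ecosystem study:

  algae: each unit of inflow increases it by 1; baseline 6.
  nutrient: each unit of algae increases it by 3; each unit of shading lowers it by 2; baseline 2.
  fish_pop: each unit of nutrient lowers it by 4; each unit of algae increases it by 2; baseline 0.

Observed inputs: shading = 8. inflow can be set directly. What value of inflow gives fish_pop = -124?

Substituting into the nutrient equation gives nutrient = 3*inflow + 4.
Substituting into the fish_pop equation gives fish_pop = -10*inflow - 4.
Solve -10*inflow - 4 = -124: inflow = (-124 + 4) / -10 = 12.

inflow = 12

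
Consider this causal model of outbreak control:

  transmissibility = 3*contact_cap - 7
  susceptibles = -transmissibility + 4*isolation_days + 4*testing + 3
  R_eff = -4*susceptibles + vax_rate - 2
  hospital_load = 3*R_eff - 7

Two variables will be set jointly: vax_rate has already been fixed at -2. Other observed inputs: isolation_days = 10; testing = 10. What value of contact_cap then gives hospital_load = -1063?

With vax_rate held at -2:
Substituting into the susceptibles equation gives susceptibles = -3*contact_cap + 90.
So R_eff = 12*contact_cap - 364.
Substituting into the hospital_load equation gives hospital_load = 36*contact_cap - 1099.
Solve 36*contact_cap - 1099 = -1063: contact_cap = (-1063 + 1099) / 36 = 1.

contact_cap = 1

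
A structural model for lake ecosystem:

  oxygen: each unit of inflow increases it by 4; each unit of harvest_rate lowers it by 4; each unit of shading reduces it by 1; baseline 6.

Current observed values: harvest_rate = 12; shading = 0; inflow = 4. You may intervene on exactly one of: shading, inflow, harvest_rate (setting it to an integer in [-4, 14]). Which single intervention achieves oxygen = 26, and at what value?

Intervening on shading: oxygen = -shading - 26. Reaching 26 requires shading = -52, outside [-4, 14].
Intervening on inflow: oxygen = 4*inflow - 42. Reaching 26 requires inflow = 17, outside [-4, 14].
Intervening on harvest_rate: with other inputs at their observed values, oxygen = -4*harvest_rate + 22. Solving for 26 gives harvest_rate = -1, within [-4, 14].

set harvest_rate = -1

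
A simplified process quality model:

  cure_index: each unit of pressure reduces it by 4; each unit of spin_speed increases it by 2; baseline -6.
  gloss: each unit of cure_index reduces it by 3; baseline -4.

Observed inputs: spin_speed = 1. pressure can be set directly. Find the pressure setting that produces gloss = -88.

pressure = -8

Substituting into the cure_index equation gives cure_index = -4*pressure - 4.
gloss becomes 12*pressure + 8.
Solve 12*pressure + 8 = -88: pressure = (-88 - 8) / 12 = -8.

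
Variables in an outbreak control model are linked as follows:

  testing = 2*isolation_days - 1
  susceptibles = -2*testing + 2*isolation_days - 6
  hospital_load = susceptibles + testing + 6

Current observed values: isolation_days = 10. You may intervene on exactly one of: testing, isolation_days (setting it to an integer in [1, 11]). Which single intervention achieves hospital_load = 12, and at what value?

set testing = 8

Intervening on testing: with other inputs at their observed values, hospital_load = -testing + 20. Solving for 12 gives testing = 8, within [1, 11].
Intervening on isolation_days: the paths from isolation_days to hospital_load cancel (net effect zero), leaving hospital_load = 1; 12 is unreachable this way.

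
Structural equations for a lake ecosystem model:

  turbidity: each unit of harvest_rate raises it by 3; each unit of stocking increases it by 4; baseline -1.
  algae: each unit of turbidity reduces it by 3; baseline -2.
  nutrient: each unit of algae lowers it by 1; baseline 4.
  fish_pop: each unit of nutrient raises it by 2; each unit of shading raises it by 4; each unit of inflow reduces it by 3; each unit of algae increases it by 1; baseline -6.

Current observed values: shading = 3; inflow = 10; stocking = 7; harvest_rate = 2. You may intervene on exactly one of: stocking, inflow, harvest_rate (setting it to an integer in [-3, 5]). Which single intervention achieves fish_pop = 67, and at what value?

set harvest_rate = 0

Intervening on stocking: fish_pop = 12*stocking + 1. Reaching 67 requires stocking = 11/2, not an integer.
Intervening on inflow: fish_pop = -3*inflow + 115. Reaching 67 requires inflow = 16, outside [-3, 5].
Intervening on harvest_rate: with other inputs at their observed values, fish_pop = 9*harvest_rate + 67. Solving for 67 gives harvest_rate = 0, within [-3, 5].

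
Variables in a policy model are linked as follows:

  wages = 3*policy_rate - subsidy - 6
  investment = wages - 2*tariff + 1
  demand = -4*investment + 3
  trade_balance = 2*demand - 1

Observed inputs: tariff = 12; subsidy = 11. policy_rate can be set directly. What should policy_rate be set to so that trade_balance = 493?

policy_rate = -7

Substituting into the wages equation gives wages = 3*policy_rate - 17.
This gives investment = 3*policy_rate - 40.
Substituting into the demand equation gives demand = -12*policy_rate + 163.
Substituting into the trade_balance equation gives trade_balance = -24*policy_rate + 325.
Solve -24*policy_rate + 325 = 493: policy_rate = (493 - 325) / -24 = -7.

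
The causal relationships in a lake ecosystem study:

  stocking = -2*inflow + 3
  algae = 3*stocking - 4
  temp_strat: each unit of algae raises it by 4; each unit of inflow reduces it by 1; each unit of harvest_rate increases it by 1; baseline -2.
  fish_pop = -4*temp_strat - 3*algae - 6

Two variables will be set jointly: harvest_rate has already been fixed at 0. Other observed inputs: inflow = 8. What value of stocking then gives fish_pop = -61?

stocking = 3

With harvest_rate held at 0:
Intervening on stocking fixes its value directly, overriding its dependence on inflow.
Substituting into the temp_strat equation gives temp_strat = 12*stocking - 26.
Substituting into the fish_pop equation gives fish_pop = -57*stocking + 110.
Solve -57*stocking + 110 = -61: stocking = (-61 - 110) / -57 = 3.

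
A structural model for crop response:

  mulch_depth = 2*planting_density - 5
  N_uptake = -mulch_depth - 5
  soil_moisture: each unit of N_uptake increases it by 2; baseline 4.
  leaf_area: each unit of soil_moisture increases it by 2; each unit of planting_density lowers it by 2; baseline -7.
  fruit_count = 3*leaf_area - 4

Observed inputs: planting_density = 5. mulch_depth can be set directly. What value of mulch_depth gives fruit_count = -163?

Intervening on mulch_depth fixes its value directly, overriding its dependence on planting_density.
Substituting into the soil_moisture equation gives soil_moisture = -2*mulch_depth - 6.
Substituting into the leaf_area equation gives leaf_area = -4*mulch_depth - 29.
fruit_count becomes -12*mulch_depth - 91.
Solve -12*mulch_depth - 91 = -163: mulch_depth = (-163 + 91) / -12 = 6.

mulch_depth = 6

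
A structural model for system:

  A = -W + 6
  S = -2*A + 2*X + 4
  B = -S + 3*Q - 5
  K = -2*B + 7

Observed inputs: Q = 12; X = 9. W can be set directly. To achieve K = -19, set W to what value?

W = 4

Substituting into the S equation gives S = 2*W + 10.
This gives B = -2*W + 21.
So K = 4*W - 35.
Solve 4*W - 35 = -19: W = (-19 + 35) / 4 = 4.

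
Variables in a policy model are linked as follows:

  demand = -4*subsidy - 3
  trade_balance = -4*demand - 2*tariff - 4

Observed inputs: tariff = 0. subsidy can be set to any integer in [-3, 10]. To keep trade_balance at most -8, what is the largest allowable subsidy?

Substituting into the trade_balance equation gives trade_balance = 16*subsidy + 8.
Require 16*subsidy + 8 ≤ -8, so subsidy ≤ -1.
The largest integer in [-3, 10] satisfying this is -1.

subsidy = -1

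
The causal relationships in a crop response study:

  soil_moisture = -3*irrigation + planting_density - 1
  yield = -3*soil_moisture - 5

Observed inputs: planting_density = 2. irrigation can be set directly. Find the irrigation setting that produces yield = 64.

irrigation = 8

Substituting into the soil_moisture equation gives soil_moisture = -3*irrigation + 1.
Substituting into the yield equation gives yield = 9*irrigation - 8.
Solve 9*irrigation - 8 = 64: irrigation = (64 + 8) / 9 = 8.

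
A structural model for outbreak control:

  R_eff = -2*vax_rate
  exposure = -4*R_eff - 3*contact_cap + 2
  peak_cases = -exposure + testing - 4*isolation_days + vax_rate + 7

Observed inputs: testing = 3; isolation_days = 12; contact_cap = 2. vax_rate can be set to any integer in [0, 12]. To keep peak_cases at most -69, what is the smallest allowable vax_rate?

vax_rate = 5

Substituting into the exposure equation gives exposure = 8*vax_rate - 4.
Substituting into the peak_cases equation gives peak_cases = -7*vax_rate - 34.
Require -7*vax_rate - 34 ≤ -69, so vax_rate ≥ 5.
The smallest integer in [0, 12] satisfying this is 5.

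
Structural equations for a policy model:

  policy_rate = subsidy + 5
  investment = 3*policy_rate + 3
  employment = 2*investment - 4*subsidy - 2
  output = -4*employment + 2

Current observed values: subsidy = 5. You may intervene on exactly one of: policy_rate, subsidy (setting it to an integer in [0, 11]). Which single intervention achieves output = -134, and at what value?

Intervening on policy_rate: output = -24*policy_rate + 66. Reaching -134 requires policy_rate = 25/3, not an integer.
Intervening on subsidy: with other inputs at their observed values, output = -8*subsidy - 134. Solving for -134 gives subsidy = 0, within [0, 11].

set subsidy = 0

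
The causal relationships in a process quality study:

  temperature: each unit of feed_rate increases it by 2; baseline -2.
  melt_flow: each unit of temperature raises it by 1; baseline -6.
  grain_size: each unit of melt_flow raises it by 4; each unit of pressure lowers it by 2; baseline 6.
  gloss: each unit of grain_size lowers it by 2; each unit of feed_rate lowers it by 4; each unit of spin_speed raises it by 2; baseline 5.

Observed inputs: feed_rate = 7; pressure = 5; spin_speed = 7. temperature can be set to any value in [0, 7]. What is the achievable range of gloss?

-9 to 47

Intervening on temperature fixes its value directly, overriding its dependence on feed_rate.
Substituting into the grain_size equation gives grain_size = 4*temperature - 28.
Substituting into the gloss equation gives gloss = -8*temperature + 47.
Linear in temperature, so extremes are at the endpoints: temperature = 0 gives gloss = 47; temperature = 7 gives gloss = -9.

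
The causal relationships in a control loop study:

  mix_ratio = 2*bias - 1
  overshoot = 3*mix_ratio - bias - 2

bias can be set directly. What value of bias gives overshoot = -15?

Substituting into the overshoot equation gives overshoot = 5*bias - 5.
Solve 5*bias - 5 = -15: bias = (-15 + 5) / 5 = -2.

bias = -2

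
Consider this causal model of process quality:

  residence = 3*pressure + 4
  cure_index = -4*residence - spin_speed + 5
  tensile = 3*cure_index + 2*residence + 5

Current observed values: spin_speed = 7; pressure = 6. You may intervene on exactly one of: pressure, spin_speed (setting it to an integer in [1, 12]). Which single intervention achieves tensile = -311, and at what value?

set pressure = 9

Intervening on pressure: with other inputs at their observed values, tensile = -30*pressure - 41. Solving for -311 gives pressure = 9, within [1, 12].
Intervening on spin_speed: tensile = -3*spin_speed - 200. Reaching -311 requires spin_speed = 37, outside [1, 12].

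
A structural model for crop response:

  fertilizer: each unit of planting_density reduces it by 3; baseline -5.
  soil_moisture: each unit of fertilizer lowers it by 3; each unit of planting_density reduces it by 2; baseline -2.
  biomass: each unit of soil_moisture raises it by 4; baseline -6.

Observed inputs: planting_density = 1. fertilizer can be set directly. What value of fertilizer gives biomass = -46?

Intervening on fertilizer fixes its value directly, overriding its dependence on planting_density.
Substituting into the soil_moisture equation gives soil_moisture = -3*fertilizer - 4.
biomass becomes -12*fertilizer - 22.
Solve -12*fertilizer - 22 = -46: fertilizer = (-46 + 22) / -12 = 2.

fertilizer = 2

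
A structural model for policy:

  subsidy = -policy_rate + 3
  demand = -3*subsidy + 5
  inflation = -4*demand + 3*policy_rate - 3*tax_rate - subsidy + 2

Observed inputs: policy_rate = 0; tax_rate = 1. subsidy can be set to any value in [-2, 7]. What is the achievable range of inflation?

Intervening on subsidy fixes its value directly, overriding its dependence on policy_rate.
Substituting into the inflation equation gives inflation = 11*subsidy - 21.
Linear in subsidy, so extremes are at the endpoints: subsidy = -2 gives inflation = -43; subsidy = 7 gives inflation = 56.

-43 to 56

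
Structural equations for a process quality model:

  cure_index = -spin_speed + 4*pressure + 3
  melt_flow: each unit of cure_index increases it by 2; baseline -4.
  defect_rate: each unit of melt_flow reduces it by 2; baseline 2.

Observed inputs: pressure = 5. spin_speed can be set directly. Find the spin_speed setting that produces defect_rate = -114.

spin_speed = -8

Substituting into the cure_index equation gives cure_index = -spin_speed + 23.
Substituting into the melt_flow equation gives melt_flow = -2*spin_speed + 42.
Substituting into the defect_rate equation gives defect_rate = 4*spin_speed - 82.
Solve 4*spin_speed - 82 = -114: spin_speed = (-114 + 82) / 4 = -8.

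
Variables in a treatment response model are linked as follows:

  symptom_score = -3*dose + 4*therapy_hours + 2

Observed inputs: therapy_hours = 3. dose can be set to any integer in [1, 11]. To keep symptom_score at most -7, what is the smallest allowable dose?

dose = 7

Substituting into the symptom_score equation gives symptom_score = -3*dose + 14.
Require -3*dose + 14 ≤ -7, so dose ≥ 7.
The smallest integer in [1, 11] satisfying this is 7.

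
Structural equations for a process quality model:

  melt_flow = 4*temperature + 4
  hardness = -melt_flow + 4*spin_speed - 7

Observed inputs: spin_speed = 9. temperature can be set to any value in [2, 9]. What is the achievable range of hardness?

-11 to 17

Substituting into the hardness equation gives hardness = -4*temperature + 25.
Linear in temperature, so extremes are at the endpoints: temperature = 2 gives hardness = 17; temperature = 9 gives hardness = -11.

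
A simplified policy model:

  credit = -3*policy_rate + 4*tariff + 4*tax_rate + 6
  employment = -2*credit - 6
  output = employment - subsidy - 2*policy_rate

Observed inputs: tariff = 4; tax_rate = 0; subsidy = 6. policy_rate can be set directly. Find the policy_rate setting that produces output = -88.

Substituting into the credit equation gives credit = -3*policy_rate + 22.
Substituting into the employment equation gives employment = 6*policy_rate - 50.
Substituting into the output equation gives output = 4*policy_rate - 56.
Solve 4*policy_rate - 56 = -88: policy_rate = (-88 + 56) / 4 = -8.

policy_rate = -8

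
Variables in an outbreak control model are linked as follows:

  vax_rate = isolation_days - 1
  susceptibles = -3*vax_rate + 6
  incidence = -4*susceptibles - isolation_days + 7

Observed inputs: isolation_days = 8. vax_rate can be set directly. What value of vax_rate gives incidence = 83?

Intervening on vax_rate fixes its value directly, overriding its dependence on isolation_days.
Substituting into the incidence equation gives incidence = 12*vax_rate - 25.
Solve 12*vax_rate - 25 = 83: vax_rate = (83 + 25) / 12 = 9.

vax_rate = 9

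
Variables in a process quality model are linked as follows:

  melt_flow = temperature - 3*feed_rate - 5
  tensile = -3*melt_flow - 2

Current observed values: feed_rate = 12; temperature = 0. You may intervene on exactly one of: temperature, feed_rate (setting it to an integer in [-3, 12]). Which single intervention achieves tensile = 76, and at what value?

set feed_rate = 7

Intervening on temperature: tensile = -3*temperature + 121. Reaching 76 requires temperature = 15, outside [-3, 12].
Intervening on feed_rate: with other inputs at their observed values, tensile = 9*feed_rate + 13. Solving for 76 gives feed_rate = 7, within [-3, 12].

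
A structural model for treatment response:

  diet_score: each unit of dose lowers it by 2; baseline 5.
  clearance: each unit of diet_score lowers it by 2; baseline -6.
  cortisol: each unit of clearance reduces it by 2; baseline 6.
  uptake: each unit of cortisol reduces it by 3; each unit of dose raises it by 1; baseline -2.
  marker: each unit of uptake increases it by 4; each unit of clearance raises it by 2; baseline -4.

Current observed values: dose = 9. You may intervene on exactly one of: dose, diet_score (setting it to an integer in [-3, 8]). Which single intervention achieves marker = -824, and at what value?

set dose = -3

Intervening on dose: with other inputs at their observed values, marker = 108*dose - 500. Solving for -824 gives dose = -3, within [-3, 8].
Intervening on diet_score: marker = -52*diet_score - 204. Reaching -824 requires diet_score = 155/13, not an integer.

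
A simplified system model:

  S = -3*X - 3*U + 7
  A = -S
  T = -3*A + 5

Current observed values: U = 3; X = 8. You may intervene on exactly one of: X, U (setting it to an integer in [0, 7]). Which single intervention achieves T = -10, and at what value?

Intervening on X: with other inputs at their observed values, T = -9*X - 1. Solving for -10 gives X = 1, within [0, 7].
Intervening on U: T = -9*U - 46. Reaching -10 requires U = -4, outside [0, 7].

set X = 1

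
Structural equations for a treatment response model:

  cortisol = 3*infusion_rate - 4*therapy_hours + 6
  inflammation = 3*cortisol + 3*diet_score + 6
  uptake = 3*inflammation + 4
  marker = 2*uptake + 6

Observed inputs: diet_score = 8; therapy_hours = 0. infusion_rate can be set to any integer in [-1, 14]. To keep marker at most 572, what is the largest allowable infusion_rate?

Substituting into the cortisol equation gives cortisol = 3*infusion_rate + 6.
This gives inflammation = 9*infusion_rate + 48.
Substituting into the uptake equation gives uptake = 27*infusion_rate + 148.
This gives marker = 54*infusion_rate + 302.
Require 54*infusion_rate + 302 ≤ 572, so infusion_rate ≤ 5.
The largest integer in [-1, 14] satisfying this is 5.

infusion_rate = 5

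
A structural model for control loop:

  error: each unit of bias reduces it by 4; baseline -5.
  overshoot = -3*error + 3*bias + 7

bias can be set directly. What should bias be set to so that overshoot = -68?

bias = -6

Substituting into the overshoot equation gives overshoot = 15*bias + 22.
Solve 15*bias + 22 = -68: bias = (-68 - 22) / 15 = -6.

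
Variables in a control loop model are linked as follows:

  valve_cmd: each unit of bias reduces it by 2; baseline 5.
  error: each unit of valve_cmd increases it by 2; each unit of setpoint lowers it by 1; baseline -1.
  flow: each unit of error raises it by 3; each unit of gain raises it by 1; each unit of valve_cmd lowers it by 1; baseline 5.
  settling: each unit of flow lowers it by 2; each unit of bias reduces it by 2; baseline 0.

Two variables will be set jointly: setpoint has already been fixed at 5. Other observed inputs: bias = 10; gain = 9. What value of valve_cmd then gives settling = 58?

With setpoint held at 5:
Intervening on valve_cmd fixes its value directly, overriding its dependence on bias.
Substituting into the error equation gives error = 2*valve_cmd - 6.
So flow = 5*valve_cmd - 4.
Substituting into the settling equation gives settling = -10*valve_cmd - 12.
Solve -10*valve_cmd - 12 = 58: valve_cmd = (58 + 12) / -10 = -7.

valve_cmd = -7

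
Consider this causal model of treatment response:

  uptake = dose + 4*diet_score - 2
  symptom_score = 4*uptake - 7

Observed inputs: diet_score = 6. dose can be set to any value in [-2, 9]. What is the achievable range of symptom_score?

Substituting into the uptake equation gives uptake = dose + 22.
Substituting into the symptom_score equation gives symptom_score = 4*dose + 81.
Linear in dose, so extremes are at the endpoints: dose = -2 gives symptom_score = 73; dose = 9 gives symptom_score = 117.

73 to 117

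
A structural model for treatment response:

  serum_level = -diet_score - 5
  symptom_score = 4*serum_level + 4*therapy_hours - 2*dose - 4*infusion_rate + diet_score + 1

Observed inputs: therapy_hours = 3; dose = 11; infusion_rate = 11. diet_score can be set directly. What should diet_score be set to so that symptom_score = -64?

diet_score = -3

Substituting into the symptom_score equation gives symptom_score = -3*diet_score - 73.
Solve -3*diet_score - 73 = -64: diet_score = (-64 + 73) / -3 = -3.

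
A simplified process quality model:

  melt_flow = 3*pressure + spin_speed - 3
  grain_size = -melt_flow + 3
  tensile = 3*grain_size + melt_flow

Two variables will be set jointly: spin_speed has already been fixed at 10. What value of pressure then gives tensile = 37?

With spin_speed held at 10:
Substituting into the melt_flow equation gives melt_flow = 3*pressure + 7.
Substituting into the grain_size equation gives grain_size = -3*pressure - 4.
Substituting into the tensile equation gives tensile = -6*pressure - 5.
Solve -6*pressure - 5 = 37: pressure = (37 + 5) / -6 = -7.

pressure = -7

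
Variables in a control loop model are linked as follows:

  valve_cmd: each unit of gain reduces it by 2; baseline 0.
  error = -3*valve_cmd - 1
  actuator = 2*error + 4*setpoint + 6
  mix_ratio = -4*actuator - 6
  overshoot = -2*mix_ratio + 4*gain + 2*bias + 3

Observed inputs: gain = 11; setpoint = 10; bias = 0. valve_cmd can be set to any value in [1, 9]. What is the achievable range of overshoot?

-21 to 363

Intervening on valve_cmd fixes its value directly, overriding its dependence on gain.
Substituting into the actuator equation gives actuator = -6*valve_cmd + 44.
mix_ratio becomes 24*valve_cmd - 182.
This gives overshoot = -48*valve_cmd + 411.
Linear in valve_cmd, so extremes are at the endpoints: valve_cmd = 1 gives overshoot = 363; valve_cmd = 9 gives overshoot = -21.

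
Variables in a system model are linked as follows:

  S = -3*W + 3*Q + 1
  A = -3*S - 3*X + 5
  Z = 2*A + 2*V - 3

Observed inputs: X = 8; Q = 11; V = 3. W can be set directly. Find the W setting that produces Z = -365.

W = -7

Substituting into the S equation gives S = -3*W + 34.
Substituting into the A equation gives A = 9*W - 121.
Z becomes 18*W - 239.
Solve 18*W - 239 = -365: W = (-365 + 239) / 18 = -7.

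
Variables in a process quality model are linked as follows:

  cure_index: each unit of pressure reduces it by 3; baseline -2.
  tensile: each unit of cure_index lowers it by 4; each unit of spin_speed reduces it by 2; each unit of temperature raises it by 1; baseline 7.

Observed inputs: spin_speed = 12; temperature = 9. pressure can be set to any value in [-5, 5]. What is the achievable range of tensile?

-60 to 60

Substituting into the tensile equation gives tensile = 12*pressure.
Linear in pressure, so extremes are at the endpoints: pressure = -5 gives tensile = -60; pressure = 5 gives tensile = 60.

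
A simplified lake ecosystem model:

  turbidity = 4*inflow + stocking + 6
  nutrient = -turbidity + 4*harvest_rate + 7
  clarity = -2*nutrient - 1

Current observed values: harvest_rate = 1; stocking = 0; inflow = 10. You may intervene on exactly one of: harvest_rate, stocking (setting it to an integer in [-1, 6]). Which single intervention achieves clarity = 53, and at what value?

Intervening on harvest_rate: with other inputs at their observed values, clarity = -8*harvest_rate + 77. Solving for 53 gives harvest_rate = 3, within [-1, 6].
Intervening on stocking: clarity = 2*stocking + 69. Reaching 53 requires stocking = -8, outside [-1, 6].

set harvest_rate = 3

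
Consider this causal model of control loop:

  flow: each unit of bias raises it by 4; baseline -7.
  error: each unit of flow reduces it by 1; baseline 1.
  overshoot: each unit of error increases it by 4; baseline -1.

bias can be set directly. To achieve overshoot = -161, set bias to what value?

Substituting into the error equation gives error = -4*bias + 8.
This gives overshoot = -16*bias + 31.
Solve -16*bias + 31 = -161: bias = (-161 - 31) / -16 = 12.

bias = 12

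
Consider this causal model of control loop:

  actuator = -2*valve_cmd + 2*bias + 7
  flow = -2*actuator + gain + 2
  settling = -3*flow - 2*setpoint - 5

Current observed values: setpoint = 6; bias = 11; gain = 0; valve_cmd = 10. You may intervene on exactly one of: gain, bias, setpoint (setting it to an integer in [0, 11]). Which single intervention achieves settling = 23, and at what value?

Intervening on gain: settling = -3*gain + 31. Reaching 23 requires gain = 8/3, not an integer.
Intervening on bias: settling = 12*bias - 101. Reaching 23 requires bias = 31/3, not an integer.
Intervening on setpoint: with other inputs at their observed values, settling = -2*setpoint + 43. Solving for 23 gives setpoint = 10, within [0, 11].

set setpoint = 10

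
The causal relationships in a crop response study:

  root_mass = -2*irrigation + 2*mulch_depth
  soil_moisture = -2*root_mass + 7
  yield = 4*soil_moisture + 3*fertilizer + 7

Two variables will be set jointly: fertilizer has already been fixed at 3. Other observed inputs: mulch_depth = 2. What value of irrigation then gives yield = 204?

With fertilizer held at 3:
Substituting into the root_mass equation gives root_mass = -2*irrigation + 4.
This gives soil_moisture = 4*irrigation - 1.
So yield = 16*irrigation + 12.
Solve 16*irrigation + 12 = 204: irrigation = (204 - 12) / 16 = 12.

irrigation = 12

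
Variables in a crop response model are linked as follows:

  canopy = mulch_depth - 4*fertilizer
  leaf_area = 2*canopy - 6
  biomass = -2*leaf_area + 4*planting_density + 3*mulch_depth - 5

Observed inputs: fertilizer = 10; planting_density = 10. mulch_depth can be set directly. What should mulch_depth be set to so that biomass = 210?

Substituting into the canopy equation gives canopy = mulch_depth - 40.
Substituting into the leaf_area equation gives leaf_area = 2*mulch_depth - 86.
Substituting into the biomass equation gives biomass = -mulch_depth + 207.
Solve -mulch_depth + 207 = 210: mulch_depth = (210 - 207) / -1 = -3.

mulch_depth = -3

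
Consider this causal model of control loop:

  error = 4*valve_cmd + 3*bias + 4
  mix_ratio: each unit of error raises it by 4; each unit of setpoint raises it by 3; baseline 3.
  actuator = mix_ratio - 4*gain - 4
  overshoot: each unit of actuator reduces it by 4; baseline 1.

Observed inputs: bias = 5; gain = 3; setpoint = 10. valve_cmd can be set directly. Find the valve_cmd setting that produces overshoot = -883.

Substituting into the error equation gives error = 4*valve_cmd + 19.
Substituting into the mix_ratio equation gives mix_ratio = 16*valve_cmd + 109.
This gives actuator = 16*valve_cmd + 93.
This gives overshoot = -64*valve_cmd - 371.
Solve -64*valve_cmd - 371 = -883: valve_cmd = (-883 + 371) / -64 = 8.

valve_cmd = 8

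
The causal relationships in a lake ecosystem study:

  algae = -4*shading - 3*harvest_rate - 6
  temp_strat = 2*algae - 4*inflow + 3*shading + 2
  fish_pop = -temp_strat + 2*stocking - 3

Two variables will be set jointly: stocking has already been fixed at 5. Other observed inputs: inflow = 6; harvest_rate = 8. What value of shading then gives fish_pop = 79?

With stocking held at 5:
Substituting into the algae equation gives algae = -4*shading - 30.
Substituting into the temp_strat equation gives temp_strat = -5*shading - 82.
This gives fish_pop = 5*shading + 89.
Solve 5*shading + 89 = 79: shading = (79 - 89) / 5 = -2.

shading = -2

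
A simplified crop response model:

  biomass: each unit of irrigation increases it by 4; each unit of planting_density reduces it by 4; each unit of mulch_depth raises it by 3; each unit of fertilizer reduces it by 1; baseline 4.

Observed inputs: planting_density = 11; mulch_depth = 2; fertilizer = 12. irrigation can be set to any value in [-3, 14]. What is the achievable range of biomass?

-58 to 10

Substituting into the biomass equation gives biomass = 4*irrigation - 46.
Linear in irrigation, so extremes are at the endpoints: irrigation = -3 gives biomass = -58; irrigation = 14 gives biomass = 10.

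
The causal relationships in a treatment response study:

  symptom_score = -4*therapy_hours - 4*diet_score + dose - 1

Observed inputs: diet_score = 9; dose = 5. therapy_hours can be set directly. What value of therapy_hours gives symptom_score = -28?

therapy_hours = -1

Substituting into the symptom_score equation gives symptom_score = -4*therapy_hours - 32.
Solve -4*therapy_hours - 32 = -28: therapy_hours = (-28 + 32) / -4 = -1.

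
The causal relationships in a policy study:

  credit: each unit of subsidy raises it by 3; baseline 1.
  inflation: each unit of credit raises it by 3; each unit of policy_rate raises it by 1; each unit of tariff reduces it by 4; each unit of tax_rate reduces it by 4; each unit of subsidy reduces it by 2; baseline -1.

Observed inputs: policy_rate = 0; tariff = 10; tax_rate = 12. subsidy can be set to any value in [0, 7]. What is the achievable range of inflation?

-86 to -37

Substituting into the inflation equation gives inflation = 7*subsidy - 86.
Linear in subsidy, so extremes are at the endpoints: subsidy = 0 gives inflation = -86; subsidy = 7 gives inflation = -37.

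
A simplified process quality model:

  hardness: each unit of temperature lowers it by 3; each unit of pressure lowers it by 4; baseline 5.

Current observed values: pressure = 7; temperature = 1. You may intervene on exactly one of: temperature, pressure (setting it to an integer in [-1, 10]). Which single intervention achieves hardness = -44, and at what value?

set temperature = 7

Intervening on temperature: with other inputs at their observed values, hardness = -3*temperature - 23. Solving for -44 gives temperature = 7, within [-1, 10].
Intervening on pressure: hardness = -4*pressure + 2. Reaching -44 requires pressure = 23/2, not an integer.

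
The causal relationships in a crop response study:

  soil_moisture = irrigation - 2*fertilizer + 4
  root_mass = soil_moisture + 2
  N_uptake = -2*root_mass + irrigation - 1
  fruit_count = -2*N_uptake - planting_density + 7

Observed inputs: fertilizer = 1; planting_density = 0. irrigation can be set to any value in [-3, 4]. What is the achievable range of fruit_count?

19 to 33

Substituting into the soil_moisture equation gives soil_moisture = irrigation + 2.
Substituting into the root_mass equation gives root_mass = irrigation + 4.
Substituting into the N_uptake equation gives N_uptake = -irrigation - 9.
Substituting into the fruit_count equation gives fruit_count = 2*irrigation + 25.
Linear in irrigation, so extremes are at the endpoints: irrigation = -3 gives fruit_count = 19; irrigation = 4 gives fruit_count = 33.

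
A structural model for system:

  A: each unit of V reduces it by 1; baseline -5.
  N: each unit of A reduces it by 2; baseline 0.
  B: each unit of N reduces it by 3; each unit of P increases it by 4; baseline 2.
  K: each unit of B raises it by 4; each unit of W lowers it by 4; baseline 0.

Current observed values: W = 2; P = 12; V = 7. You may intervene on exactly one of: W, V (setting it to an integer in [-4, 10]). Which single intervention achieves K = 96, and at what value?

set V = -1

Intervening on W: K = -4*W - 88. Reaching 96 requires W = -46, outside [-4, 10].
Intervening on V: with other inputs at their observed values, K = -24*V + 72. Solving for 96 gives V = -1, within [-4, 10].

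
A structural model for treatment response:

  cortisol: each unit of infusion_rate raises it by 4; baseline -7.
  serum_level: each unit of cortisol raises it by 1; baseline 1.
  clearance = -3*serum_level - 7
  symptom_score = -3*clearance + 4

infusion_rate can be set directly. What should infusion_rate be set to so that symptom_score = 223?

Substituting into the serum_level equation gives serum_level = 4*infusion_rate - 6.
Substituting into the clearance equation gives clearance = -12*infusion_rate + 11.
Substituting into the symptom_score equation gives symptom_score = 36*infusion_rate - 29.
Solve 36*infusion_rate - 29 = 223: infusion_rate = (223 + 29) / 36 = 7.

infusion_rate = 7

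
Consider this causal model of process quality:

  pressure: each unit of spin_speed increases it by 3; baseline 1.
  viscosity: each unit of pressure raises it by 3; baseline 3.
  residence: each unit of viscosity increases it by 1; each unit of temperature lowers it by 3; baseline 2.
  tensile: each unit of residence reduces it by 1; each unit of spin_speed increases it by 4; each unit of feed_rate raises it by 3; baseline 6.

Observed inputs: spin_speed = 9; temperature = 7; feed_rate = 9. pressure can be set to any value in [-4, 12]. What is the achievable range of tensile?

49 to 97

Intervening on pressure fixes its value directly, overriding its dependence on spin_speed.
Substituting into the residence equation gives residence = 3*pressure - 16.
Substituting into the tensile equation gives tensile = -3*pressure + 85.
Linear in pressure, so extremes are at the endpoints: pressure = -4 gives tensile = 97; pressure = 12 gives tensile = 49.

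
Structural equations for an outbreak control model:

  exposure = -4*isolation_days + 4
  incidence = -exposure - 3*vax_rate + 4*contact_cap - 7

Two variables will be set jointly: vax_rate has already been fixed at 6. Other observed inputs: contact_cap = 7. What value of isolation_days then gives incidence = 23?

isolation_days = 6

With vax_rate held at 6:
Substituting into the incidence equation gives incidence = 4*isolation_days - 1.
Solve 4*isolation_days - 1 = 23: isolation_days = (23 + 1) / 4 = 6.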